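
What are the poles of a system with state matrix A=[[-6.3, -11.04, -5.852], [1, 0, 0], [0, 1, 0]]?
Eigenvalues solve det(λI - A) = 0.
Characteristic polynomial: λ^3 + 6.3*λ^2 + 11.04*λ + 5.852 = 0.
Factor: (λ + 3.8)(λ + 1.1)(λ + 1.4) = 0.
Roots: -1.1, -1.4, -3.8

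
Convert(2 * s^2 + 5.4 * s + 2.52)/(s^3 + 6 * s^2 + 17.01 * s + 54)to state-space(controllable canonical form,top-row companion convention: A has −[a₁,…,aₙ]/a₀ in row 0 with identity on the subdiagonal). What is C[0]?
Reachable canonical form: C = numerator coefficients (right-aligned, zero-padded to length n).
num = 2*s^2 + 5.4*s + 2.52, C = [[2, 5.4, 2.52]].
C[0] = 2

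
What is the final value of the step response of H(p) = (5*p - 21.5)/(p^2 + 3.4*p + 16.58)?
FVT: lim_{t→∞} y(t) = lim_{p→0} p*Y(p) where Y(p) = H(p)/p.
= lim_{p→0} H(p) = H(0) = num(0)/den(0) = -21.5/16.58 = -1.297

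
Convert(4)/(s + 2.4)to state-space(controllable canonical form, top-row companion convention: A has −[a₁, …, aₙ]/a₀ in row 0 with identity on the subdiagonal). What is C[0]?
Reachable canonical form: C = numerator coefficients (right-aligned, zero-padded to length n).
num = 4, C = [[4]].
C[0] = 4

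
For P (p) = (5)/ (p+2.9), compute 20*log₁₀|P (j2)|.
Substitute p = j*2: P(j2) = 1.16841 - 0.805802j.
|P(j2)| = sqrt(Re² + Im²) = 1.419.
20*log₁₀(1.419) = 3.04 dB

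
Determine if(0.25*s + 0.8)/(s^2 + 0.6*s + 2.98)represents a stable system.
Denominator: s^2 + 0.6*s + 2.98. Poles: -0.3 + 1.7j, -0.3 - 1.7j. All Re(p)<0: Yes (stable)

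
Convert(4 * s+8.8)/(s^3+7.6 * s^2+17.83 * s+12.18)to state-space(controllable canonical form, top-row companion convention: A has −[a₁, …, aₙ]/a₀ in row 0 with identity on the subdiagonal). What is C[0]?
Reachable canonical form: C = numerator coefficients (right-aligned, zero-padded to length n).
num = 4*s + 8.8, C = [[0, 4, 8.8]].
C[0] = 0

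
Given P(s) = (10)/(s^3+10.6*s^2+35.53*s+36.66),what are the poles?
Set denominator = 0: s^3 + 10.6*s^2 + 35.53*s + 36.66 = (s + 4.7)(s + 3.9)(s + 2) = 0 → Poles: -2, -3.9, -4.7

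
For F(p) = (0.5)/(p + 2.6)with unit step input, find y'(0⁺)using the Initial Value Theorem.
IVT: y'(0⁺) = lim_{p→∞} p²·Y(p) = lim_{p→∞} p·F(p).
deg(num) = 0, deg(den) = 1, relative degree = 1, so p·F(p) → (leading num)/(leading den) = 0.5/1 = 0.5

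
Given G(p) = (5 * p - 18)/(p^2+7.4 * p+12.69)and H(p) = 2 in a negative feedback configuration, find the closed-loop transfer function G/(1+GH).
Closed-loop T = G/(1+GH).
Numerator: G_num * H_den = 5*p - 18.
Denominator: G_den * H_den + G_num * H_num = (p^2 + 7.4*p + 12.69) + (10*p - 36) = p^2 + 17.4*p - 23.31.
T(p) = (5*p - 18)/(p^2 + 17.4*p - 23.31)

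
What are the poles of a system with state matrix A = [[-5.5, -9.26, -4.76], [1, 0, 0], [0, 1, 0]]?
Eigenvalues solve det(λI - A) = 0.
Characteristic polynomial: λ^3 + 5.5*λ^2 + 9.26*λ + 4.76 = 0.
Factor: (λ + 1.7)(λ + 1)(λ + 2.8) = 0.
Roots: -1, -1.7, -2.8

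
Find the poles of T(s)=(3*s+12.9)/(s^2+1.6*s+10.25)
Set denominator = 0: s^2 + 1.6*s + 10.25 = 0 → Poles: -0.8 + 3.1j, -0.8 - 3.1j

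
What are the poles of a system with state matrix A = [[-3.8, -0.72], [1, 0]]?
Eigenvalues solve det(λI - A) = 0.
Characteristic polynomial: λ^2 + 3.8*λ + 0.72 = 0.
Factor: (λ + 3.6)(λ + 0.2) = 0.
Roots: -0.2, -3.6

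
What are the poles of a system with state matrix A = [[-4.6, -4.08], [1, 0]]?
Eigenvalues solve det(λI - A) = 0.
Characteristic polynomial: λ^2 + 4.6*λ + 4.08 = 0.
Factor: (λ + 3.4)(λ + 1.2) = 0.
Roots: -1.2, -3.4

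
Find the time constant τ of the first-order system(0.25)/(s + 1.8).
First-order system: τ = -1/pole. Pole = -1.8. τ = -1/(-1.8) = 0.5556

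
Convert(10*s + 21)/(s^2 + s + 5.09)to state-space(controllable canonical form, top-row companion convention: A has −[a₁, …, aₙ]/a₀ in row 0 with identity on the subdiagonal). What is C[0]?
Reachable canonical form: C = numerator coefficients (right-aligned, zero-padded to length n).
num = 10*s + 21, C = [[10, 21]].
C[0] = 10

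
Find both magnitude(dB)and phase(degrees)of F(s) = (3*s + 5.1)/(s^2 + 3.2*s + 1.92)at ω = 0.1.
Substitute s = j*0.1: F(j0.1) = 2.62285 - 0.282362j.
|F| = 20*log₁₀(sqrt(Re²+Im²)) = 8.43 dB.
∠F = atan2(Im, Re) = -6.14°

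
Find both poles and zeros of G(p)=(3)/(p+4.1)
Set denominator = 0: p + 4.1 = 0 → Poles: -4.1
Numerator is a nonzero constant (3) → Zeros: none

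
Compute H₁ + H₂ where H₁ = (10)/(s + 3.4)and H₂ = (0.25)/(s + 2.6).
Parallel: H = H₁ + H₂ = (n₁·d₂ + n₂·d₁)/(d₁·d₂).
n₁·d₂ = 10*s + 26. n₂·d₁ = 0.25*s + 0.85. Sum = 10.25*s + 26.85. d₁·d₂ = s^2 + 6*s + 8.84.
H(s) = (10.25*s + 26.85)/(s^2 + 6*s + 8.84)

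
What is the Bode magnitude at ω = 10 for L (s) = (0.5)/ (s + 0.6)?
Substitute s = j*10: L(j10) = 0.00298924 - 0.0498206j.
|L(j10)| = sqrt(Re² + Im²) = 0.04991.
20*log₁₀(0.04991) = -26.04 dB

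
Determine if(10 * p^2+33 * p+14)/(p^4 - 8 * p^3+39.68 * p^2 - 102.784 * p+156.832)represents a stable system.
Denominator: p^4 - 8*p^3 + 39.68*p^2 - 102.784*p + 156.832 = (p^2 - 5.2*p + 11.6)(p^2 - 2.8*p + 13.52). Poles: 1.4 + 3.4j, 1.4 - 3.4j, 2.6 + 2.2j, 2.6 - 2.2j. All Re(p)<0: No (unstable)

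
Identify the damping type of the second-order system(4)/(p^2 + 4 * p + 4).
Standard form: ωn²/(p²+2ζωn·p+ωn²) gives ωn=2, ζ=1.
Critically damped (ζ = 1)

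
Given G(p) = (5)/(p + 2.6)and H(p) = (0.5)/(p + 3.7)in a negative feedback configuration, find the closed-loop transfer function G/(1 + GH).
Closed-loop T = G/(1+GH).
Numerator: G_num * H_den = 5*p + 18.5.
Denominator: G_den * H_den + G_num * H_num = (p^2 + 6.3*p + 9.62) + (2.5) = p^2 + 6.3*p + 12.12.
T(p) = (5*p + 18.5)/(p^2 + 6.3*p + 12.12)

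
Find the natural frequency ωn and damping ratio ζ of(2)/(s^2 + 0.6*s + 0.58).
Underdamped: complex pole -0.3 + 0.7j. ωn = |pole| = 0.7616, ζ = -Re(pole)/ωn = 0.3939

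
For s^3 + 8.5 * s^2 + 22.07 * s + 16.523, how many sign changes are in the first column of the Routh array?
Routh array:
s^3: [1, 22.07]; s^2: [8.5, 16.523]; s^1: [20.1261]; s^0: [16.523]
First column: [1, 8.5, 20.1261, 16.523]. Sign changes = 0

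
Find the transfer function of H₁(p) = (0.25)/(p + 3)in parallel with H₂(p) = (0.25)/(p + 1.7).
Parallel: H = H₁ + H₂ = (n₁·d₂ + n₂·d₁)/(d₁·d₂).
n₁·d₂ = 0.25*p + 0.425. n₂·d₁ = 0.25*p + 0.75. Sum = 0.5*p + 1.175. d₁·d₂ = p^2 + 4.7*p + 5.1.
H(p) = (0.5*p + 1.175)/(p^2 + 4.7*p + 5.1)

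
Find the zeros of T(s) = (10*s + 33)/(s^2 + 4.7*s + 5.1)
Set numerator = 0: 10*s + 33 = 0 → Zeros: -3.3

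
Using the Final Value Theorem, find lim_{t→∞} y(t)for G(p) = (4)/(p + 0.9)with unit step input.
FVT: lim_{t→∞} y(t) = lim_{p→0} p*Y(p) where Y(p) = G(p)/p.
= lim_{p→0} G(p) = G(0) = num(0)/den(0) = 4/0.9 = 4.444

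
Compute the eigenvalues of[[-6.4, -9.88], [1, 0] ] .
Eigenvalues solve det(λI - A) = 0.
Characteristic polynomial: λ^2 + 6.4*λ + 9.88 = 0.
Factor: (λ + 2.6)(λ + 3.8) = 0.
Roots: -2.6, -3.8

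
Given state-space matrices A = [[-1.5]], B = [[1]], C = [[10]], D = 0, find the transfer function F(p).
F(p) = C(pI - A)⁻¹B + D.
Characteristic polynomial det(pI - A) = p + 1.5.
Numerator from C·adj(pI-A)·B + D·det(pI-A) = 10.
F(p) = (10)/(p + 1.5)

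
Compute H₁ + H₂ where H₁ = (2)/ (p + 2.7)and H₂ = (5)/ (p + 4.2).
Parallel: H = H₁ + H₂ = (n₁·d₂ + n₂·d₁)/(d₁·d₂).
n₁·d₂ = 2*p + 8.4. n₂·d₁ = 5*p + 13.5. Sum = 7*p + 21.9. d₁·d₂ = p^2 + 6.9*p + 11.34.
H(p) = (7*p + 21.9)/(p^2 + 6.9*p + 11.34)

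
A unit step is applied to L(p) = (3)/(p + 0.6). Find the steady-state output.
FVT: lim_{t→∞} y(t) = lim_{p→0} p*Y(p) where Y(p) = L(p)/p.
= lim_{p→0} L(p) = L(0) = num(0)/den(0) = 3/0.6 = 5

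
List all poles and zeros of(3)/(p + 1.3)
Set denominator = 0: p + 1.3 = 0 → Poles: -1.3
Numerator is a nonzero constant (3) → Zeros: none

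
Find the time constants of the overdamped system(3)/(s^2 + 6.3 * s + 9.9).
Overdamped: real poles at -3, -3.3. τ = -1/pole → τ₁ = 0.3333, τ₂ = 0.303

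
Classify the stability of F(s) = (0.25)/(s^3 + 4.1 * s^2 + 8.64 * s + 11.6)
Denominator: s^3 + 4.1*s^2 + 8.64*s + 11.6 = (s + 2.5)(s^2 + 1.6*s + 4.64). Poles: -0.8 + 2j, -0.8 - 2j, -2.5. Stable (all poles in LHP)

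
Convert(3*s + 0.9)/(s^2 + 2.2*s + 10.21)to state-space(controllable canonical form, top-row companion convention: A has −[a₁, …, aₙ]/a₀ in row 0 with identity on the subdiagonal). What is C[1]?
Reachable canonical form: C = numerator coefficients (right-aligned, zero-padded to length n).
num = 3*s + 0.9, C = [[3, 0.9]].
C[1] = 0.9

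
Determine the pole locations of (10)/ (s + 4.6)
Set denominator = 0: s + 4.6 = 0 → Poles: -4.6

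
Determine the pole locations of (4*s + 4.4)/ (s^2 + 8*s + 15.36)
Set denominator = 0: s^2 + 8*s + 15.36 = (s + 4.8)(s + 3.2) = 0 → Poles: -3.2, -4.8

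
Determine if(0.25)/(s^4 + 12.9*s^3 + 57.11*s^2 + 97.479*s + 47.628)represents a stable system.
Denominator: s^4 + 12.9*s^3 + 57.11*s^2 + 97.479*s + 47.628 = (s + 2.7)(s + 0.8)(s + 4.9)(s + 4.5). Poles: -0.8, -2.7, -4.5, -4.9. All Re(p)<0: Yes (stable)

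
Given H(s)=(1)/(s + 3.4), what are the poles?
Set denominator = 0: s + 3.4 = 0 → Poles: -3.4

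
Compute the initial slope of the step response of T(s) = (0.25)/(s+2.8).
IVT: y'(0⁺) = lim_{s→∞} s²·Y(s) = lim_{s→∞} s·T(s).
deg(num) = 0, deg(den) = 1, relative degree = 1, so s·T(s) → (leading num)/(leading den) = 0.25/1 = 0.25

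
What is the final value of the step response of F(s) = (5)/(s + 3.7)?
FVT: lim_{t→∞} y(t) = lim_{s→0} s*Y(s) where Y(s) = F(s)/s.
= lim_{s→0} F(s) = F(0) = num(0)/den(0) = 5/3.7 = 1.351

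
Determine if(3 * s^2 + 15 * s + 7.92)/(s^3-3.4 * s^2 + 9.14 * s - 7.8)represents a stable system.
Denominator: s^3 - 3.4*s^2 + 9.14*s - 7.8 = (s - 1.2)(s^2 - 2.2*s + 6.5). Poles: 1.1 + 2.3j, 1.1 - 2.3j, 1.2. All Re(p)<0: No (unstable)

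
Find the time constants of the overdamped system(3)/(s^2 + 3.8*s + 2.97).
Overdamped: real poles at -2.7, -1.1. τ = -1/pole → τ₁ = 0.3704, τ₂ = 0.9091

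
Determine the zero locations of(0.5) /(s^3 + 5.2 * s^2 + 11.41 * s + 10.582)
Numerator is a nonzero constant (0.5) → Zeros: none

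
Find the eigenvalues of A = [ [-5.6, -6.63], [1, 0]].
Eigenvalues solve det(λI - A) = 0.
Characteristic polynomial: λ^2 + 5.6*λ + 6.63 = 0.
Factor: (λ + 1.7)(λ + 3.9) = 0.
Roots: -1.7, -3.9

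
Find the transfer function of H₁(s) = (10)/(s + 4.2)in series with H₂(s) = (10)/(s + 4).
Series: H = H₁ · H₂ = (n₁·n₂)/(d₁·d₂).
Num: n₁·n₂ = 100. Den: d₁·d₂ = s^2 + 8.2*s + 16.8.
H(s) = (100)/(s^2 + 8.2*s + 16.8)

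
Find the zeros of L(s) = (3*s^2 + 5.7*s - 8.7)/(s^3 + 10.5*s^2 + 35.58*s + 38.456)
Set numerator = 0: 3*s^2 + 5.7*s - 8.7 = 3*(s - 1)(s + 2.9) = 0 → Zeros: -2.9, 1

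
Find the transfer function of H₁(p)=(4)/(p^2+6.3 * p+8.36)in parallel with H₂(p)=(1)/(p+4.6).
Parallel: H = H₁ + H₂ = (n₁·d₂ + n₂·d₁)/(d₁·d₂).
n₁·d₂ = 4*p + 18.4. n₂·d₁ = p^2 + 6.3*p + 8.36. Sum = p^2 + 10.3*p + 26.76. d₁·d₂ = p^3 + 10.9*p^2 + 37.34*p + 38.456.
H(p) = (p^2 + 10.3*p + 26.76)/(p^3 + 10.9*p^2 + 37.34*p + 38.456)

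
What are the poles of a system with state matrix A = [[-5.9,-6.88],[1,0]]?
Eigenvalues solve det(λI - A) = 0.
Characteristic polynomial: λ^2 + 5.9*λ + 6.88 = 0.
Factor: (λ + 4.3)(λ + 1.6) = 0.
Roots: -1.6, -4.3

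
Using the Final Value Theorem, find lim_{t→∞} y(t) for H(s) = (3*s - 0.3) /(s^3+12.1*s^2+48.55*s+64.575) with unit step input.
FVT: lim_{t→∞} y(t) = lim_{s→0} s*Y(s) where Y(s) = H(s)/s.
= lim_{s→0} H(s) = H(0) = num(0)/den(0) = -0.3/64.575 = -0.004646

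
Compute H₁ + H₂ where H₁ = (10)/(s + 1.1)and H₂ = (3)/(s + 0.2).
Parallel: H = H₁ + H₂ = (n₁·d₂ + n₂·d₁)/(d₁·d₂).
n₁·d₂ = 10*s + 2. n₂·d₁ = 3*s + 3.3. Sum = 13*s + 5.3. d₁·d₂ = s^2 + 1.3*s + 0.22.
H(s) = (13*s + 5.3)/(s^2 + 1.3*s + 0.22)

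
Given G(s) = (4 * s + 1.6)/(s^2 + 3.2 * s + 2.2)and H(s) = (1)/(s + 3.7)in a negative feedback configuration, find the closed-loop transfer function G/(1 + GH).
Closed-loop T = G/(1+GH).
Numerator: G_num * H_den = 4*s^2 + 16.4*s + 5.92.
Denominator: G_den * H_den + G_num * H_num = (s^3 + 6.9*s^2 + 14.04*s + 8.14) + (4*s + 1.6) = s^3 + 6.9*s^2 + 18.04*s + 9.74.
T(s) = (4*s^2 + 16.4*s + 5.92)/(s^3 + 6.9*s^2 + 18.04*s + 9.74)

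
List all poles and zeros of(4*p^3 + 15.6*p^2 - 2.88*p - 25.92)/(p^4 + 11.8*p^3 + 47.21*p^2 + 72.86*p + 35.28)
Set denominator = 0: p^4 + 11.8*p^3 + 47.21*p^2 + 72.86*p + 35.28 = (p + 2)(p + 0.9)(p + 4.9)(p + 4) = 0 → Poles: -0.9, -2, -4, -4.9
Set numerator = 0: 4*p^3 + 15.6*p^2 - 2.88*p - 25.92 = 4*(p + 1.5)(p - 1.2)(p + 3.6) = 0 → Zeros: -1.5, -3.6, 1.2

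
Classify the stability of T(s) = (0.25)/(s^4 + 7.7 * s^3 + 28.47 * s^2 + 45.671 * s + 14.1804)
Denominator: s^4 + 7.7*s^3 + 28.47*s^2 + 45.671*s + 14.1804 = (s + 2.7)(s + 0.4)(s^2 + 4.6*s + 13.13). Poles: -0.4, -2.3 + 2.8j, -2.3 - 2.8j, -2.7. Stable (all poles in LHP)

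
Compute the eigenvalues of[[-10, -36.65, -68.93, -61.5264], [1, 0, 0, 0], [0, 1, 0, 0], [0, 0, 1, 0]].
Eigenvalues solve det(λI - A) = 0.
Characteristic polynomial: λ^4 + 10*λ^3 + 36.65*λ^2 + 68.93*λ + 61.5264 = 0.
Factor: (λ + 4.8)(λ + 2.6)(λ^2 + 2.6*λ + 4.93) = 0.
Roots: -1.3 + 1.8j, -1.3 - 1.8j, -2.6, -4.8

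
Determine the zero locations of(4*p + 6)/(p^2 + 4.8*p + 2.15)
Set numerator = 0: 4*p + 6 = 0 → Zeros: -1.5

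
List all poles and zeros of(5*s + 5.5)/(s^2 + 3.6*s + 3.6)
Set denominator = 0: s^2 + 3.6*s + 3.6 = 0 → Poles: -1.8 + 0.6j, -1.8 - 0.6j
Set numerator = 0: 5*s + 5.5 = 0 → Zeros: -1.1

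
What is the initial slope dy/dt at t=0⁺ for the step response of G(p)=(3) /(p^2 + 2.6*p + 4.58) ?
IVT: y'(0⁺) = lim_{p→∞} p²·Y(p) = lim_{p→∞} p·G(p).
deg(num) = 0, deg(den) = 2, relative degree = 2 ≥ 2, so p·G(p) → 0. Initial slope = 0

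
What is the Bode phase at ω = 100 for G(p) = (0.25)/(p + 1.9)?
Substitute p = j*100: G(j100) = 4.74829e-05 - 0.0024991j.
∠G(j100) = atan2(Im, Re) = atan2(-0.0024991, 4.74829e-05) = -88.91°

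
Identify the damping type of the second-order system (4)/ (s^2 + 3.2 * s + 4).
Standard form: ωn²/(s²+2ζωn·s+ωn²) gives ωn=2, ζ=0.8.
Underdamped (ζ = 0.8 < 1)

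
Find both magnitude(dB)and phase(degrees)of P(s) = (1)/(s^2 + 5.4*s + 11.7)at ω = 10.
Substitute s = j*10: P(j10) = -0.00824241 - 0.00504066j.
|P| = 20*log₁₀(sqrt(Re²+Im²)) = -40.30 dB.
∠P = atan2(Im, Re) = -148.55°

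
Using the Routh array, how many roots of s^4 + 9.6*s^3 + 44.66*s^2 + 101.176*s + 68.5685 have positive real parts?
Routh array:
s^4: [1, 44.66, 68.5685]; s^3: [9.6, 101.176]; s^2: [34.1208, 68.5685]; s^1: [81.884]; s^0: [68.5685]
First column: [1, 9.6, 34.1208, 81.884, 68.5685]. Sign changes = RHP roots = 0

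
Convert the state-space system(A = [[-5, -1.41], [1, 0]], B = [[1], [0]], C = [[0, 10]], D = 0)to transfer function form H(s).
H(s) = C(sI - A)⁻¹B + D.
Characteristic polynomial det(sI - A) = s^2 + 5*s + 1.41.
Numerator from C·adj(sI-A)·B + D·det(sI-A) = 10.
H(s) = (10)/(s^2 + 5*s + 1.41)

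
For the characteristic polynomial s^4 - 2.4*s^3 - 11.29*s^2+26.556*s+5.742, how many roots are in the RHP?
s^4 - 2.4*s^3 - 11.29*s^2 + 26.556*s + 5.742 = (s - 2.9)(s + 3.3)(s - 3)(s + 0.2). Poles: -0.2, -3.3, 2.9, 3. RHP poles (Re>0): 2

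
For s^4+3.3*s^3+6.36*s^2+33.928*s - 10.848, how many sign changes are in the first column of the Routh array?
Routh array:
s^4: [1, 6.36, -10.848]; s^3: [3.3, 33.928]; s^2: [-3.92121, -10.848]; s^1: [24.7986]; s^0: [-10.848]
First column: [1, 3.3, -3.92121, 24.7986, -10.848]. Sign changes = 3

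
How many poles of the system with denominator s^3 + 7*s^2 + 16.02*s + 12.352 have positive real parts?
s^3 + 7*s^2 + 16.02*s + 12.352 = (s + 3.2)(s^2 + 3.8*s + 3.86). Poles: -1.9 + 0.5j, -1.9 - 0.5j, -3.2. RHP poles (Re>0): 0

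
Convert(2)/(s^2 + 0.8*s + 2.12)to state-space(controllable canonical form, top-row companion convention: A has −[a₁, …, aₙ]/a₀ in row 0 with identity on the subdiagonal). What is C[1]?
Reachable canonical form: C = numerator coefficients (right-aligned, zero-padded to length n).
num = 2, C = [[0, 2]].
C[1] = 2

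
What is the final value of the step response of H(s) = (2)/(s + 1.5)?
FVT: lim_{t→∞} y(t) = lim_{s→0} s*Y(s) where Y(s) = H(s)/s.
= lim_{s→0} H(s) = H(0) = num(0)/den(0) = 2/1.5 = 1.333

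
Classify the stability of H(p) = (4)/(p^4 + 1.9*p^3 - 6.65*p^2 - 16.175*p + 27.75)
Denominator: p^4 + 1.9*p^3 - 6.65*p^2 - 16.175*p + 27.75 = (p - 2)(p - 1.5)(p^2 + 5.4*p + 9.25). Poles: -2.7 + 1.4j, -2.7 - 1.4j, 1.5, 2. Unstable (2 pole(s) in RHP)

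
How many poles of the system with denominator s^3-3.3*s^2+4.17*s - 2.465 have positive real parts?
s^3 - 3.3*s^2 + 4.17*s - 2.465 = (s - 1.7)(s^2 - 1.6*s + 1.45). Poles: 0.8 + 0.9j, 0.8 - 0.9j, 1.7. RHP poles (Re>0): 3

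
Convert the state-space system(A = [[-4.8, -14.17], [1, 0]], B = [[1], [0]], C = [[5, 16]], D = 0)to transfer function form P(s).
P(s) = C(sI - A)⁻¹B + D.
Characteristic polynomial det(sI - A) = s^2 + 4.8*s + 14.17.
Numerator from C·adj(sI-A)·B + D·det(sI-A) = 5*s + 16.
P(s) = (5*s + 16)/(s^2 + 4.8*s + 14.17)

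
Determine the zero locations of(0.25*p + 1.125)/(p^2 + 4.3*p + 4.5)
Set numerator = 0: 0.25*p + 1.125 = 0 → Zeros: -4.5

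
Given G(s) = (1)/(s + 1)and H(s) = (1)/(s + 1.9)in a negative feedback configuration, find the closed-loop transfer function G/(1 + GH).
Closed-loop T = G/(1+GH).
Numerator: G_num * H_den = s + 1.9.
Denominator: G_den * H_den + G_num * H_num = (s^2 + 2.9*s + 1.9) + (1) = s^2 + 2.9*s + 2.9.
T(s) = (s + 1.9)/(s^2 + 2.9*s + 2.9)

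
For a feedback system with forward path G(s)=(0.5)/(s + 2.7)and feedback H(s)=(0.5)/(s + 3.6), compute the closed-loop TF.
Closed-loop T = G/(1+GH).
Numerator: G_num * H_den = 0.5*s + 1.8.
Denominator: G_den * H_den + G_num * H_num = (s^2 + 6.3*s + 9.72) + (0.25) = s^2 + 6.3*s + 9.97.
T(s) = (0.5*s + 1.8)/(s^2 + 6.3*s + 9.97)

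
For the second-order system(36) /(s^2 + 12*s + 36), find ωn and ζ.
Standard form: ωn²/(s²+2ζωn·s+ωn²).
const=36=ωn² → ωn=6, s coeff=12=2ζωn → ζ=1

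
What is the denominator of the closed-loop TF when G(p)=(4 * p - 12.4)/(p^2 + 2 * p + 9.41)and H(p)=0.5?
Characteristic poly = G_den * H_den + G_num * H_num = (p^2 + 2*p + 9.41) + (2*p - 6.2) = p^2 + 4*p + 3.21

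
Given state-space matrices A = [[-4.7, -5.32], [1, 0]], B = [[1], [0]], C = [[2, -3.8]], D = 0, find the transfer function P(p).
P(p) = C(pI - A)⁻¹B + D.
Characteristic polynomial det(pI - A) = p^2 + 4.7*p + 5.32.
Numerator from C·adj(pI-A)·B + D·det(pI-A) = 2*p - 3.8.
P(p) = (2*p - 3.8)/(p^2 + 4.7*p + 5.32)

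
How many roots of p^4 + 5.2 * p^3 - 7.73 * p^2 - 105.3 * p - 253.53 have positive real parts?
Factor: p^4 + 5.2*p^3 - 7.73*p^2 - 105.3*p - 253.53 = (p - 4.5)(p + 4.5)(p^2 + 5.2*p + 12.52).
Roots: -2.6 + 2.4j, -2.6 - 2.4j, -4.5, 4.5.
RHP roots (Re>0): 1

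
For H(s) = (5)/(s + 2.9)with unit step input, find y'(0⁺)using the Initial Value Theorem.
IVT: y'(0⁺) = lim_{s→∞} s²·Y(s) = lim_{s→∞} s·H(s).
deg(num) = 0, deg(den) = 1, relative degree = 1, so s·H(s) → (leading num)/(leading den) = 5/1 = 5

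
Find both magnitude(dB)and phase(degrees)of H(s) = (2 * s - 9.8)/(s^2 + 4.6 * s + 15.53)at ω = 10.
Substitute s = j*10: H(j10) = 0.188928 - 0.133886j.
|H| = 20*log₁₀(sqrt(Re²+Im²)) = -12.71 dB.
∠H = atan2(Im, Re) = -35.32°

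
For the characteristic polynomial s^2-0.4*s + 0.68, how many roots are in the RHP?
Poles: 0.2 + 0.8j, 0.2 - 0.8j. RHP poles (Re>0): 2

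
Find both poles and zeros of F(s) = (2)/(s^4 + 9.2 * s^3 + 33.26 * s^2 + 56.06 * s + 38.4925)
Set denominator = 0: s^4 + 9.2*s^3 + 33.26*s^2 + 56.06*s + 38.4925 = (s^2 + 3.6*s + 4.45)(s^2 + 5.6*s + 8.65) = 0 → Poles: -1.8 + 1.1j, -1.8 - 1.1j, -2.8 + 0.9j, -2.8 - 0.9j
Numerator is a nonzero constant (2) → Zeros: none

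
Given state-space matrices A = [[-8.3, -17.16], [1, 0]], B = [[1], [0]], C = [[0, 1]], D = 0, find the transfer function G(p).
G(p) = C(pI - A)⁻¹B + D.
Characteristic polynomial det(pI - A) = p^2 + 8.3*p + 17.16.
Numerator from C·adj(pI-A)·B + D·det(pI-A) = 1.
G(p) = (1)/(p^2 + 8.3*p + 17.16)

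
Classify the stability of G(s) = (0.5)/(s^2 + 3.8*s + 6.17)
Denominator: s^2 + 3.8*s + 6.17. Poles: -1.9 + 1.6j, -1.9 - 1.6j. Stable (all poles in LHP)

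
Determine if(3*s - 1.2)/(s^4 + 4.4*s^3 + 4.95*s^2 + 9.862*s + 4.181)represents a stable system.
Denominator: s^4 + 4.4*s^3 + 4.95*s^2 + 9.862*s + 4.181 = (s + 3.7)(s + 0.5)(s^2 + 0.2*s + 2.26). Poles: -0.1 + 1.5j, -0.1 - 1.5j, -0.5, -3.7. All Re(p)<0: Yes (stable)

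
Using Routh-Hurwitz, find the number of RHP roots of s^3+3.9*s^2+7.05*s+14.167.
Routh array:
s^3: [1, 7.05]; s^2: [3.9, 14.167]; s^1: [3.41744]; s^0: [14.167]
First column: [1, 3.9, 3.41744, 14.167]. Sign changes = RHP roots = 0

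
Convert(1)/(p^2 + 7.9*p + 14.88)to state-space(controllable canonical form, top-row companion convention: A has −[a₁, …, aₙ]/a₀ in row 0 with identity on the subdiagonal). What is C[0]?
Reachable canonical form: C = numerator coefficients (right-aligned, zero-padded to length n).
num = 1, C = [[0, 1]].
C[0] = 0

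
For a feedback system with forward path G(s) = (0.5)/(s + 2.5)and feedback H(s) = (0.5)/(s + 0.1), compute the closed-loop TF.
Closed-loop T = G/(1+GH).
Numerator: G_num * H_den = 0.5*s + 0.05.
Denominator: G_den * H_den + G_num * H_num = (s^2 + 2.6*s + 0.25) + (0.25) = s^2 + 2.6*s + 0.5.
T(s) = (0.5*s + 0.05)/(s^2 + 2.6*s + 0.5)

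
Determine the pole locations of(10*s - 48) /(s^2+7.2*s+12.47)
Set denominator = 0: s^2 + 7.2*s + 12.47 = (s + 2.9)(s + 4.3) = 0 → Poles: -2.9, -4.3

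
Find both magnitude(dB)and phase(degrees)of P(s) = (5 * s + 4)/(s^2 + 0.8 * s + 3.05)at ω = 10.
Substitute s = j*10: P(j10) = 0.00128919 - 0.515623j.
|P| = 20*log₁₀(sqrt(Re²+Im²)) = -5.75 dB.
∠P = atan2(Im, Re) = -89.86°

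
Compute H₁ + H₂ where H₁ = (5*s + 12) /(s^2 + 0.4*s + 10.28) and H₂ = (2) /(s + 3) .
Parallel: H = H₁ + H₂ = (n₁·d₂ + n₂·d₁)/(d₁·d₂).
n₁·d₂ = 5*s^2 + 27*s + 36. n₂·d₁ = 2*s^2 + 0.8*s + 20.56. Sum = 7*s^2 + 27.8*s + 56.56. d₁·d₂ = s^3 + 3.4*s^2 + 11.48*s + 30.84.
H(s) = (7*s^2 + 27.8*s + 56.56)/(s^3 + 3.4*s^2 + 11.48*s + 30.84)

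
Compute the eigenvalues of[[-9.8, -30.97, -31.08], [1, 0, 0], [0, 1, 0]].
Eigenvalues solve det(λI - A) = 0.
Characteristic polynomial: λ^3 + 9.8*λ^2 + 30.97*λ + 31.08 = 0.
Factor: (λ + 2.1)(λ + 3.7)(λ + 4) = 0.
Roots: -2.1, -3.7, -4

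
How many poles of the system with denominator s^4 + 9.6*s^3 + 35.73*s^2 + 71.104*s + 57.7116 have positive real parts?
s^4 + 9.6*s^3 + 35.73*s^2 + 71.104*s + 57.7116 = (s + 1.8)(s + 4.6)(s^2 + 3.2*s + 6.97). Poles: -1.6 + 2.1j, -1.6 - 2.1j, -1.8, -4.6. RHP poles (Re>0): 0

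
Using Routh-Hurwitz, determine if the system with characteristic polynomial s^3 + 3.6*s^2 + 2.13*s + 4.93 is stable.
Routh array:
s^3: [1, 2.13]; s^2: [3.6, 4.93]; s^1: [0.760556]; s^0: [4.93]
First column: [1, 3.6, 0.760556, 4.93]. Sign changes = 0.
Yes, stable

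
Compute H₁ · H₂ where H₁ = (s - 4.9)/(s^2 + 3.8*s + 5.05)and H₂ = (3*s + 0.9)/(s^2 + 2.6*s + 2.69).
Series: H = H₁ · H₂ = (n₁·n₂)/(d₁·d₂).
Num: n₁·n₂ = 3*s^2 - 13.8*s - 4.41. Den: d₁·d₂ = s^4 + 6.4*s^3 + 17.62*s^2 + 23.352*s + 13.5845.
H(s) = (3*s^2 - 13.8*s - 4.41)/(s^4 + 6.4*s^3 + 17.62*s^2 + 23.352*s + 13.5845)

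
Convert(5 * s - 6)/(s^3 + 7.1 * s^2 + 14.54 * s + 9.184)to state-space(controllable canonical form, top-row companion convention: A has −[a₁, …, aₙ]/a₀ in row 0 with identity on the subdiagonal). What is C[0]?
Reachable canonical form: C = numerator coefficients (right-aligned, zero-padded to length n).
num = 5*s - 6, C = [[0, 5, -6]].
C[0] = 0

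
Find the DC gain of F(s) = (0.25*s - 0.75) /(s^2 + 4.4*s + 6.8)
DC gain = F(0) = num(0)/den(0) = -0.75/6.8 = -0.1103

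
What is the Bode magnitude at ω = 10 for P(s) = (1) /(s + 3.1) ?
Substitute s = j*10: P(j10) = 0.0282821 - 0.0912326j.
|P(j10)| = sqrt(Re² + Im²) = 0.09552.
20*log₁₀(0.09552) = -20.40 dB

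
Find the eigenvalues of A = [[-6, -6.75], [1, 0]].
Eigenvalues solve det(λI - A) = 0.
Characteristic polynomial: λ^2 + 6*λ + 6.75 = 0.
Factor: (λ + 4.5)(λ + 1.5) = 0.
Roots: -1.5, -4.5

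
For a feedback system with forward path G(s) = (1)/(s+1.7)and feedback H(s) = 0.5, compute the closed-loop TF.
Closed-loop T = G/(1+GH).
Numerator: G_num * H_den = 1.
Denominator: G_den * H_den + G_num * H_num = (s + 1.7) + (0.5) = s + 2.2.
T(s) = (1)/(s + 2.2)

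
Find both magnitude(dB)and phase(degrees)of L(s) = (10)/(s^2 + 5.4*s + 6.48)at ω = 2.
Substitute s = j*2: L(j2) = 0.20197 - 0.879548j.
|L| = 20*log₁₀(sqrt(Re²+Im²)) = -0.89 dB.
∠L = atan2(Im, Re) = -77.07°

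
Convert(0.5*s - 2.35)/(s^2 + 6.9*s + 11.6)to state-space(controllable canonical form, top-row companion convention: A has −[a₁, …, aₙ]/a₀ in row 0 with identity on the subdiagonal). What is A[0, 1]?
Reachable canonical form for den = s^2 + 6.9*s + 11.6: top row of A = -[a₁,a₂,...,aₙ]/a₀, ones on the subdiagonal, zeros elsewhere.
A = [[-6.9, -11.6], [1, 0]].
A[0,1] = -11.6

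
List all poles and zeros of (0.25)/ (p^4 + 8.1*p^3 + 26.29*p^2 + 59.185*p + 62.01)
Set denominator = 0: p^4 + 8.1*p^3 + 26.29*p^2 + 59.185*p + 62.01 = (p + 4.5)(p + 2)(p^2 + 1.6*p + 6.89) = 0 → Poles: -0.8 + 2.5j, -0.8 - 2.5j, -2, -4.5
Numerator is a nonzero constant (0.25) → Zeros: none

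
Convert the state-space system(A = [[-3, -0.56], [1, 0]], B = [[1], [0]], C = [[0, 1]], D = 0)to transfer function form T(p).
T(p) = C(pI - A)⁻¹B + D.
Characteristic polynomial det(pI - A) = p^2 + 3*p + 0.56.
Numerator from C·adj(pI-A)·B + D·det(pI-A) = 1.
T(p) = (1)/(p^2 + 3*p + 0.56)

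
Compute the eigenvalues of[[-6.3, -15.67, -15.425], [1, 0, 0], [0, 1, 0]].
Eigenvalues solve det(λI - A) = 0.
Characteristic polynomial: λ^3 + 6.3*λ^2 + 15.67*λ + 15.425 = 0.
Factor: (λ + 2.5)(λ^2 + 3.8*λ + 6.17) = 0.
Roots: -1.9 + 1.6j, -1.9 - 1.6j, -2.5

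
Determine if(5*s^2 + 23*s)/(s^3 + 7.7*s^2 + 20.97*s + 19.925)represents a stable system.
Denominator: s^3 + 7.7*s^2 + 20.97*s + 19.925 = (s + 2.5)(s^2 + 5.2*s + 7.97). Poles: -2.5, -2.6 + 1.1j, -2.6 - 1.1j. All Re(p)<0: Yes (stable)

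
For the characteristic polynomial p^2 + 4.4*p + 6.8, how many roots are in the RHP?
Poles: -2.2 + 1.4j, -2.2 - 1.4j. RHP poles (Re>0): 0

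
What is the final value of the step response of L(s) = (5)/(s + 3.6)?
FVT: lim_{t→∞} y(t) = lim_{s→0} s*Y(s) where Y(s) = L(s)/s.
= lim_{s→0} L(s) = L(0) = num(0)/den(0) = 5/3.6 = 1.389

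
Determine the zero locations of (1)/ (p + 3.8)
Numerator is a nonzero constant (1) → Zeros: none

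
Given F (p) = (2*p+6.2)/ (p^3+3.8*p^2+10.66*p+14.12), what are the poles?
Set denominator = 0: p^3 + 3.8*p^2 + 10.66*p + 14.12 = (p + 2)(p^2 + 1.8*p + 7.06) = 0 → Poles: -0.9 + 2.5j, -0.9 - 2.5j, -2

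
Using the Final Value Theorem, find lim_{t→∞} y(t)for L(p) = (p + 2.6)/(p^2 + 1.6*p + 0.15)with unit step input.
FVT: lim_{t→∞} y(t) = lim_{p→0} p*Y(p) where Y(p) = L(p)/p.
= lim_{p→0} L(p) = L(0) = num(0)/den(0) = 2.6/0.15 = 17.33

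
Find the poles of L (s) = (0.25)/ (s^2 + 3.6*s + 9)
Set denominator = 0: s^2 + 3.6*s + 9 = 0 → Poles: -1.8 + 2.4j, -1.8 - 2.4j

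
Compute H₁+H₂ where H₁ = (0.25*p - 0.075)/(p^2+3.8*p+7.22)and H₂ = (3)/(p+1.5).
Parallel: H = H₁ + H₂ = (n₁·d₂ + n₂·d₁)/(d₁·d₂).
n₁·d₂ = 0.25*p^2 + 0.3*p - 0.1125. n₂·d₁ = 3*p^2 + 11.4*p + 21.66. Sum = 3.25*p^2 + 11.7*p + 21.5475. d₁·d₂ = p^3 + 5.3*p^2 + 12.92*p + 10.83.
H(p) = (3.25*p^2 + 11.7*p + 21.5475)/(p^3 + 5.3*p^2 + 12.92*p + 10.83)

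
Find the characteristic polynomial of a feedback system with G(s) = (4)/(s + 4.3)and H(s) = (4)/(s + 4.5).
Characteristic poly = G_den * H_den + G_num * H_num = (s^2 + 8.8*s + 19.35) + (16) = s^2 + 8.8*s + 35.35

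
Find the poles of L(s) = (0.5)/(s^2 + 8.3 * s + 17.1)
Set denominator = 0: s^2 + 8.3*s + 17.1 = (s + 3.8)(s + 4.5) = 0 → Poles: -3.8, -4.5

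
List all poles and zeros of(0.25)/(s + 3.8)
Set denominator = 0: s + 3.8 = 0 → Poles: -3.8
Numerator is a nonzero constant (0.25) → Zeros: none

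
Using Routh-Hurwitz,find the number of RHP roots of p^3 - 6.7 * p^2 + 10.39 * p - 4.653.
Routh array:
p^3: [1, 10.39]; p^2: [-6.7, -4.653]; p^1: [9.69552]; p^0: [-4.653]
First column: [1, -6.7, 9.69552, -4.653]. Sign changes = RHP roots = 3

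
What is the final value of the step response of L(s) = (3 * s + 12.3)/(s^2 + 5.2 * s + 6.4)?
FVT: lim_{t→∞} y(t) = lim_{s→0} s*Y(s) where Y(s) = L(s)/s.
= lim_{s→0} L(s) = L(0) = num(0)/den(0) = 12.3/6.4 = 1.922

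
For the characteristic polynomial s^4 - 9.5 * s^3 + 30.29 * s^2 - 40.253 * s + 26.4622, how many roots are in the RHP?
s^4 - 9.5*s^3 + 30.29*s^2 - 40.253*s + 26.4622 = (s - 4.3)(s - 3.4)(s^2 - 1.8*s + 1.81). Poles: 0.9 + 1j, 0.9 - 1j, 3.4, 4.3. RHP poles (Re>0): 4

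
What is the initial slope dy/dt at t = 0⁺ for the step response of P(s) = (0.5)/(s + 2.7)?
IVT: y'(0⁺) = lim_{s→∞} s²·Y(s) = lim_{s→∞} s·P(s).
deg(num) = 0, deg(den) = 1, relative degree = 1, so s·P(s) → (leading num)/(leading den) = 0.5/1 = 0.5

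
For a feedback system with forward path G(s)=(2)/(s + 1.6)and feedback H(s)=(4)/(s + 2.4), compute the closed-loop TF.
Closed-loop T = G/(1+GH).
Numerator: G_num * H_den = 2*s + 4.8.
Denominator: G_den * H_den + G_num * H_num = (s^2 + 4*s + 3.84) + (8) = s^2 + 4*s + 11.84.
T(s) = (2*s + 4.8)/(s^2 + 4*s + 11.84)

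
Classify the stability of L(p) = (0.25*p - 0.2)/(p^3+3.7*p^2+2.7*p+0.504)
Denominator: p^3 + 3.7*p^2 + 2.7*p + 0.504 = (p + 2.8)(p + 0.3)(p + 0.6). Poles: -0.3, -0.6, -2.8. Stable (all poles in LHP)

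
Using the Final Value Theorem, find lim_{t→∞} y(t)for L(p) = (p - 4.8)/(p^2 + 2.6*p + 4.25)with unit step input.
FVT: lim_{t→∞} y(t) = lim_{p→0} p*Y(p) where Y(p) = L(p)/p.
= lim_{p→0} L(p) = L(0) = num(0)/den(0) = -4.8/4.25 = -1.129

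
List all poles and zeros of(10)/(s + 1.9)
Set denominator = 0: s + 1.9 = 0 → Poles: -1.9
Numerator is a nonzero constant (10) → Zeros: none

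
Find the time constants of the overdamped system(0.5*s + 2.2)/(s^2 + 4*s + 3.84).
Overdamped: real poles at -1.6, -2.4. τ = -1/pole → τ₁ = 0.625, τ₂ = 0.4167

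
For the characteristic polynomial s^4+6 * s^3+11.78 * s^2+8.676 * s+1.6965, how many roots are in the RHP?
s^4 + 6*s^3 + 11.78*s^2 + 8.676*s + 1.6965 = (s + 1.3)(s + 0.3)(s + 1.5)(s + 2.9). Poles: -0.3, -1.3, -1.5, -2.9. RHP poles (Re>0): 0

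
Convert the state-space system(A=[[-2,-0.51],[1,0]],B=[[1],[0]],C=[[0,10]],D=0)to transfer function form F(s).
F(s) = C(sI - A)⁻¹B + D.
Characteristic polynomial det(sI - A) = s^2 + 2*s + 0.51.
Numerator from C·adj(sI-A)·B + D·det(sI-A) = 10.
F(s) = (10)/(s^2 + 2*s + 0.51)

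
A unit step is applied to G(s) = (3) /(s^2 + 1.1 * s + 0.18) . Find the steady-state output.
FVT: lim_{t→∞} y(t) = lim_{s→0} s*Y(s) where Y(s) = G(s)/s.
= lim_{s→0} G(s) = G(0) = num(0)/den(0) = 3/0.18 = 16.67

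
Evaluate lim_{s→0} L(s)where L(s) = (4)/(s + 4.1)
DC gain = L(0) = num(0)/den(0) = 4/4.1 = 0.9756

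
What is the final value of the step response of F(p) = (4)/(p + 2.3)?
FVT: lim_{t→∞} y(t) = lim_{p→0} p*Y(p) where Y(p) = F(p)/p.
= lim_{p→0} F(p) = F(0) = num(0)/den(0) = 4/2.3 = 1.739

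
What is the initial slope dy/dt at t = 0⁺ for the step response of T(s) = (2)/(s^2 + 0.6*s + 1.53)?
IVT: y'(0⁺) = lim_{s→∞} s²·Y(s) = lim_{s→∞} s·T(s).
deg(num) = 0, deg(den) = 2, relative degree = 2 ≥ 2, so s·T(s) → 0. Initial slope = 0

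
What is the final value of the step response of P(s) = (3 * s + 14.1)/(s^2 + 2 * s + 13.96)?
FVT: lim_{t→∞} y(t) = lim_{s→0} s*Y(s) where Y(s) = P(s)/s.
= lim_{s→0} P(s) = P(0) = num(0)/den(0) = 14.1/13.96 = 1.01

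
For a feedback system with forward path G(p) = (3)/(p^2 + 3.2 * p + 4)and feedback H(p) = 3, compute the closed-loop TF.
Closed-loop T = G/(1+GH).
Numerator: G_num * H_den = 3.
Denominator: G_den * H_den + G_num * H_num = (p^2 + 3.2*p + 4) + (9) = p^2 + 3.2*p + 13.
T(p) = (3)/(p^2 + 3.2*p + 13)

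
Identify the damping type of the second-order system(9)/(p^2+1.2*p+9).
Standard form: ωn²/(p²+2ζωn·p+ωn²) gives ωn=3, ζ=0.2.
Underdamped (ζ = 0.2 < 1)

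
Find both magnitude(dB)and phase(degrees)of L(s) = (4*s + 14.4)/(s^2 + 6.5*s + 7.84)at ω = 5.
Substitute s = j*5: L(j5) = 0.298283 - 0.600571j.
|L| = 20*log₁₀(sqrt(Re²+Im²)) = -3.47 dB.
∠L = atan2(Im, Re) = -63.59°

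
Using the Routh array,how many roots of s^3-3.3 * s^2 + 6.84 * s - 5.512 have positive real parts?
Routh array:
s^3: [1, 6.84]; s^2: [-3.3, -5.512]; s^1: [5.1697]; s^0: [-5.512]
First column: [1, -3.3, 5.1697, -5.512]. Sign changes = RHP roots = 3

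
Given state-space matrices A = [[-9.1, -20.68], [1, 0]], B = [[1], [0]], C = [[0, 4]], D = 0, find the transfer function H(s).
H(s) = C(sI - A)⁻¹B + D.
Characteristic polynomial det(sI - A) = s^2 + 9.1*s + 20.68.
Numerator from C·adj(sI-A)·B + D·det(sI-A) = 4.
H(s) = (4)/(s^2 + 9.1*s + 20.68)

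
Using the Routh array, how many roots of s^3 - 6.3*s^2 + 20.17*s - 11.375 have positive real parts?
Routh array:
s^3: [1, 20.17]; s^2: [-6.3, -11.375]; s^1: [18.3644]; s^0: [-11.375]
First column: [1, -6.3, 18.3644, -11.375]. Sign changes = RHP roots = 3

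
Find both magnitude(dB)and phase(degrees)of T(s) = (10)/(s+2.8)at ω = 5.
Substitute s = j*5: T(j5) = 0.852619 - 1.52253j.
|T| = 20*log₁₀(sqrt(Re²+Im²)) = 4.84 dB.
∠T = atan2(Im, Re) = -60.75°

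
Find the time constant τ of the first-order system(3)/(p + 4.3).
First-order system: τ = -1/pole. Pole = -4.3. τ = -1/(-4.3) = 0.2326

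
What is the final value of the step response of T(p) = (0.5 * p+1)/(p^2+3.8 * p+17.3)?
FVT: lim_{t→∞} y(t) = lim_{p→0} p*Y(p) where Y(p) = T(p)/p.
= lim_{p→0} T(p) = T(0) = num(0)/den(0) = 1/17.3 = 0.0578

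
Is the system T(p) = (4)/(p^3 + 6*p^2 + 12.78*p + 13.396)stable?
Denominator: p^3 + 6*p^2 + 12.78*p + 13.396 = (p + 3.4)(p^2 + 2.6*p + 3.94). Poles: -1.3 + 1.5j, -1.3 - 1.5j, -3.4. All Re(p)<0: Yes (stable)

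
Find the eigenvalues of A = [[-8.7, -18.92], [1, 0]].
Eigenvalues solve det(λI - A) = 0.
Characteristic polynomial: λ^2 + 8.7*λ + 18.92 = 0.
Factor: (λ + 4.3)(λ + 4.4) = 0.
Roots: -4.3, -4.4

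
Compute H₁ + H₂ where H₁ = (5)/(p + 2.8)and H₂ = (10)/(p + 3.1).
Parallel: H = H₁ + H₂ = (n₁·d₂ + n₂·d₁)/(d₁·d₂).
n₁·d₂ = 5*p + 15.5. n₂·d₁ = 10*p + 28. Sum = 15*p + 43.5. d₁·d₂ = p^2 + 5.9*p + 8.68.
H(p) = (15*p + 43.5)/(p^2 + 5.9*p + 8.68)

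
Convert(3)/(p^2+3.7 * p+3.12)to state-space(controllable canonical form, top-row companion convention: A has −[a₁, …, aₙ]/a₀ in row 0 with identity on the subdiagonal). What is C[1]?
Reachable canonical form: C = numerator coefficients (right-aligned, zero-padded to length n).
num = 3, C = [[0, 3]].
C[1] = 3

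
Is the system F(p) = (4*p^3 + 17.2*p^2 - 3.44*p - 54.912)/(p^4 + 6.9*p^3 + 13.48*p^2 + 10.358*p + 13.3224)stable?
Denominator: p^4 + 6.9*p^3 + 13.48*p^2 + 10.358*p + 13.3224 = (p + 3.9)(p + 2.8)(p^2 + 0.2*p + 1.22). Poles: -0.1 + 1.1j, -0.1 - 1.1j, -2.8, -3.9. All Re(p)<0: Yes (stable)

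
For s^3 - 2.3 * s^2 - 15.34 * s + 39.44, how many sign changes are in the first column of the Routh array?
Routh array:
s^3: [1, -15.34]; s^2: [-2.3, 39.44]; s^1: [1.80783]; s^0: [39.44]
First column: [1, -2.3, 1.80783, 39.44]. Sign changes = 2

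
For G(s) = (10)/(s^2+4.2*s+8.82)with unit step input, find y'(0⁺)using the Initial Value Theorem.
IVT: y'(0⁺) = lim_{s→∞} s²·Y(s) = lim_{s→∞} s·G(s).
deg(num) = 0, deg(den) = 2, relative degree = 2 ≥ 2, so s·G(s) → 0. Initial slope = 0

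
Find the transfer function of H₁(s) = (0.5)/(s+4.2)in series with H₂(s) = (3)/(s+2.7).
Series: H = H₁ · H₂ = (n₁·n₂)/(d₁·d₂).
Num: n₁·n₂ = 1.5. Den: d₁·d₂ = s^2 + 6.9*s + 11.34.
H(s) = (1.5)/(s^2 + 6.9*s + 11.34)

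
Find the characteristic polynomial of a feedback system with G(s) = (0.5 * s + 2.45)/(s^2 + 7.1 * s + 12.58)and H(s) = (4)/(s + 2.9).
Characteristic poly = G_den * H_den + G_num * H_num = (s^3 + 10*s^2 + 33.17*s + 36.482) + (2*s + 9.8) = s^3 + 10*s^2 + 35.17*s + 46.282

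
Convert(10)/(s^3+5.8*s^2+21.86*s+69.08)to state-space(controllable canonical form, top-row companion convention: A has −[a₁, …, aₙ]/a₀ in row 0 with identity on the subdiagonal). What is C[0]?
Reachable canonical form: C = numerator coefficients (right-aligned, zero-padded to length n).
num = 10, C = [[0, 0, 10]].
C[0] = 0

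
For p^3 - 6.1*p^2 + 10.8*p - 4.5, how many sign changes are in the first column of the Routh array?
Routh array:
p^3: [1, 10.8]; p^2: [-6.1, -4.5]; p^1: [10.0623]; p^0: [-4.5]
First column: [1, -6.1, 10.0623, -4.5]. Sign changes = 3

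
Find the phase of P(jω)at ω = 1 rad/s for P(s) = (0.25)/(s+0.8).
Substitute s = j*1: P(j1) = 0.121951 - 0.152439j.
∠P(j1) = atan2(Im, Re) = atan2(-0.152439, 0.121951) = -51.34°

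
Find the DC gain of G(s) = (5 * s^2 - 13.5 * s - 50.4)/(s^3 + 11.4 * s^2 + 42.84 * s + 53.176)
DC gain = G(0) = num(0)/den(0) = -50.4/53.176 = -0.9478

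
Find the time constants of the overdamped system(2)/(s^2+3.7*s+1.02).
Overdamped: real poles at -0.3, -3.4. τ = -1/pole → τ₁ = 3.333, τ₂ = 0.2941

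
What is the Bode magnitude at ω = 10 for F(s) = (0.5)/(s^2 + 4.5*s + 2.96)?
Substitute s = j*10: F(j10) = -0.00424061 - 0.00196648j.
|F(j10)| = sqrt(Re² + Im²) = 0.004674.
20*log₁₀(0.004674) = -46.61 dB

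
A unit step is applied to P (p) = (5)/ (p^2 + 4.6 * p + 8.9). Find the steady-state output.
FVT: lim_{t→∞} y(t) = lim_{p→0} p*Y(p) where Y(p) = P(p)/p.
= lim_{p→0} P(p) = P(0) = num(0)/den(0) = 5/8.9 = 0.5618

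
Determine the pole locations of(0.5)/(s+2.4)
Set denominator = 0: s + 2.4 = 0 → Poles: -2.4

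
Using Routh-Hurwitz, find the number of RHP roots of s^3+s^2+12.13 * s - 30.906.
Routh array:
s^3: [1, 12.13]; s^2: [1, -30.906]; s^1: [43.036]; s^0: [-30.906]
First column: [1, 1, 43.036, -30.906]. Sign changes = RHP roots = 1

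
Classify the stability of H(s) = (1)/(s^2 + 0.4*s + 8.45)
Denominator: s^2 + 0.4*s + 8.45. Poles: -0.2 + 2.9j, -0.2 - 2.9j. Stable (all poles in LHP)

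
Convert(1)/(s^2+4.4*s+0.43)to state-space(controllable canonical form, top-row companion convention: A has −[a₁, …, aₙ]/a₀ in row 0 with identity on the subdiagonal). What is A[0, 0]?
Reachable canonical form for den = s^2 + 4.4*s + 0.43: top row of A = -[a₁,a₂,...,aₙ]/a₀, ones on the subdiagonal, zeros elsewhere.
A = [[-4.4, -0.43], [1, 0]].
A[0,0] = -4.4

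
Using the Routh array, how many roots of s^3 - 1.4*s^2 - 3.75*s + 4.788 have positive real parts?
Routh array:
s^3: [1, -3.75]; s^2: [-1.4, 4.788]; s^1: [-0.33]; s^0: [4.788]
First column: [1, -1.4, -0.33, 4.788]. Sign changes = RHP roots = 2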